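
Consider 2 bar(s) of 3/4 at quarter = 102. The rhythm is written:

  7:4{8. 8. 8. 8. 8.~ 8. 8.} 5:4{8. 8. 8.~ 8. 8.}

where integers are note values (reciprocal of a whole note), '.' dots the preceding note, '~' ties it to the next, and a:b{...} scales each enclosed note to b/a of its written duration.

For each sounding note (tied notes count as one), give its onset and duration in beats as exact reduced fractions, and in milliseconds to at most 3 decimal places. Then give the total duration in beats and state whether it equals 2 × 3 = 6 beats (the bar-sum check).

1) 0.0ms=0b +252.101ms=3/7b
2) 252.101ms=3/7b +252.101ms=3/7b
3) 504.202ms=6/7b +252.101ms=3/7b
4) 756.303ms=9/7b +252.101ms=3/7b
5) 1008.403ms=12/7b +504.202ms=6/7b
6) 1512.605ms=18/7b +252.101ms=3/7b
7) 1764.706ms=3b +352.941ms=3/5b
8) 2117.647ms=18/5b +352.941ms=3/5b
9) 2470.588ms=21/5b +705.882ms=6/5b
10) 3176.471ms=27/5b +352.941ms=3/5b
Σ=6b of 6 (102bpm 3/4) — PASS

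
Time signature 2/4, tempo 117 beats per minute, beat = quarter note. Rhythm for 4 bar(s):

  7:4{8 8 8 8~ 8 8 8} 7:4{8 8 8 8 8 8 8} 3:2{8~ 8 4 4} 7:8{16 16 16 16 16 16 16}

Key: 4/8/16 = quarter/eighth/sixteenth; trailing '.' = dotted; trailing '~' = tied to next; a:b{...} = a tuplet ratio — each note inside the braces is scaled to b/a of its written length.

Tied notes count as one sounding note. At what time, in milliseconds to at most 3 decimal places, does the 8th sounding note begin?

1. 0.0ms @ 0 + 146.52ms (2/7)
2. 146.52ms @ 2/7 + 146.52ms (2/7)
3. 293.04ms @ 4/7 + 146.52ms (2/7)
4. 439.56ms @ 6/7 + 293.04ms (4/7)
5. 732.601ms @ 10/7 + 146.52ms (2/7)
6. 879.121ms @ 12/7 + 146.52ms (2/7)
7. 1025.641ms @ 2 + 146.52ms (2/7)
8. 1172.161ms @ 16/7 + 146.52ms (2/7)
9. 1318.681ms @ 18/7 + 146.52ms (2/7)
10. 1465.201ms @ 20/7 + 146.52ms (2/7)
11. 1611.722ms @ 22/7 + 146.52ms (2/7)
12. 1758.242ms @ 24/7 + 146.52ms (2/7)
13. 1904.762ms @ 26/7 + 146.52ms (2/7)
14. 2051.282ms @ 4 + 341.88ms (2/3)
15. 2393.162ms @ 14/3 + 341.88ms (2/3)
16. 2735.043ms @ 16/3 + 341.88ms (2/3)
17. 3076.923ms @ 6 + 146.52ms (2/7)
18. 3223.443ms @ 44/7 + 146.52ms (2/7)
19. 3369.963ms @ 46/7 + 146.52ms (2/7)
20. 3516.484ms @ 48/7 + 146.52ms (2/7)
21. 3663.004ms @ 50/7 + 146.52ms (2/7)
22. 3809.524ms @ 52/7 + 146.52ms (2/7)
23. 3956.044ms @ 54/7 + 146.52ms (2/7)

note 8 onset = 16/7b = 1172.161ms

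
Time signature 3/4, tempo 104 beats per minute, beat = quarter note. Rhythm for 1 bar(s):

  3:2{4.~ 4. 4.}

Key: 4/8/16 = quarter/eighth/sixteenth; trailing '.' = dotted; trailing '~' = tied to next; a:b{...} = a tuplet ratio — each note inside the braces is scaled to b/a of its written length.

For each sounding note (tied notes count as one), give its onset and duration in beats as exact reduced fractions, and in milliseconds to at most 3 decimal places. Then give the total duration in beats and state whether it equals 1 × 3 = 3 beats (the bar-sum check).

1) 0.0ms=0b +1153.846ms=2b
2) 1153.846ms=2b +576.923ms=1b
Σ=3b of 3 (104bpm 3/4) — PASS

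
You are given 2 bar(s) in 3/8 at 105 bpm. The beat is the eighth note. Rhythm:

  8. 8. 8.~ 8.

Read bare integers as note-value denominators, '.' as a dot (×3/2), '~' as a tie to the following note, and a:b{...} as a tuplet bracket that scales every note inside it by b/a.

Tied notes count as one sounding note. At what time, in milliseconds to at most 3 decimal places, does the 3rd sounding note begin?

note 3 onset = 3b = 1714.286ms

1. 0.0ms @ 0 + 857.143ms (3/2)
2. 857.143ms @ 3/2 + 857.143ms (3/2)
3. 1714.286ms @ 3 + 1714.286ms (3)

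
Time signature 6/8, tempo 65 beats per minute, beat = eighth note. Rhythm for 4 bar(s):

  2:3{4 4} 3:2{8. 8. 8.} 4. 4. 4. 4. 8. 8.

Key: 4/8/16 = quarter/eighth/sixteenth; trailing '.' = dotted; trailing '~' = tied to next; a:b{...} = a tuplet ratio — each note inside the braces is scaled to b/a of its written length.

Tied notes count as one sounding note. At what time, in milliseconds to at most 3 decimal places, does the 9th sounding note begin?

1. 0.0ms @ 0 + 2769.231ms (3)
2. 2769.231ms @ 3 + 2769.231ms (3)
3. 5538.462ms @ 6 + 923.077ms (1)
4. 6461.538ms @ 7 + 923.077ms (1)
5. 7384.615ms @ 8 + 923.077ms (1)
6. 8307.692ms @ 9 + 2769.231ms (3)
7. 11076.923ms @ 12 + 2769.231ms (3)
8. 13846.154ms @ 15 + 2769.231ms (3)
9. 16615.385ms @ 18 + 2769.231ms (3)
10. 19384.615ms @ 21 + 1384.615ms (3/2)
11. 20769.231ms @ 45/2 + 1384.615ms (3/2)

note 9 onset = 18b = 16615.385ms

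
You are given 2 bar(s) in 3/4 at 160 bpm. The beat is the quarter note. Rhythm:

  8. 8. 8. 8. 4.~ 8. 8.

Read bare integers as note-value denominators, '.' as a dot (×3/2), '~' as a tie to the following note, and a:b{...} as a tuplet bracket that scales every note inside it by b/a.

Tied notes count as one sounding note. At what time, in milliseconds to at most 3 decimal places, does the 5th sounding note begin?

1. 0.0ms @ 0 + 281.25ms (3/4)
2. 281.25ms @ 3/4 + 281.25ms (3/4)
3. 562.5ms @ 3/2 + 281.25ms (3/4)
4. 843.75ms @ 9/4 + 281.25ms (3/4)
5. 1125.0ms @ 3 + 843.75ms (9/4)
6. 1968.75ms @ 21/4 + 281.25ms (3/4)

note 5 onset = 3b = 1125.0ms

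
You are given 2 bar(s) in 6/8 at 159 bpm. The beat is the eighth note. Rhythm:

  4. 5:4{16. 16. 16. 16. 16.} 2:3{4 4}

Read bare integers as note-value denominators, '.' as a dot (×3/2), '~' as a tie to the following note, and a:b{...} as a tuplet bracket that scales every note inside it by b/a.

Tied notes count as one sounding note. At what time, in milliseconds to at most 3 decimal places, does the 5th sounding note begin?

1. 0.0ms @ 0 + 1132.075ms (3)
2. 1132.075ms @ 3 + 226.415ms (3/5)
3. 1358.491ms @ 18/5 + 226.415ms (3/5)
4. 1584.906ms @ 21/5 + 226.415ms (3/5)
5. 1811.321ms @ 24/5 + 226.415ms (3/5)
6. 2037.736ms @ 27/5 + 226.415ms (3/5)
7. 2264.151ms @ 6 + 1132.075ms (3)
8. 3396.226ms @ 9 + 1132.075ms (3)

note 5 onset = 24/5b = 1811.321ms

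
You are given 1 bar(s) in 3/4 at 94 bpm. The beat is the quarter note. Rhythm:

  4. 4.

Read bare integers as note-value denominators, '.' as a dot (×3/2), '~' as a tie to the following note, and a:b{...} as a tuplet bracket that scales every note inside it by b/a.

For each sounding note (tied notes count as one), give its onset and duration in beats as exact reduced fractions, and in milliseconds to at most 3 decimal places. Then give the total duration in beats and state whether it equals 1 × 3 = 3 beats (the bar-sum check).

1) 0.0ms=0b +957.447ms=3/2b
2) 957.447ms=3/2b +957.447ms=3/2b
Σ=3b of 3 (94bpm 3/4) — PASS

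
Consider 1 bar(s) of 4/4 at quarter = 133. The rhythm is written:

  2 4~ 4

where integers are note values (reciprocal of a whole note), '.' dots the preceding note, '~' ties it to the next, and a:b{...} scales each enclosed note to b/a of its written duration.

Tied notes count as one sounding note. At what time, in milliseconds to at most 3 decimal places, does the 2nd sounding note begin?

note 2 onset = 2b = 902.256ms

1. 0.0ms @ 0 + 902.256ms (2)
2. 902.256ms @ 2 + 902.256ms (2)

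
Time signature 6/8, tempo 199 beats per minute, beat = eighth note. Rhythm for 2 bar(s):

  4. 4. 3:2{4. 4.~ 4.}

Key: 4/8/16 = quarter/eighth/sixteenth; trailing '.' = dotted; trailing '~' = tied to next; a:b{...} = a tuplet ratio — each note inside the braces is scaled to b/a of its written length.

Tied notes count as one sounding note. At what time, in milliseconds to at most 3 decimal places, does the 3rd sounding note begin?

1. 0.0ms @ 0 + 904.523ms (3)
2. 904.523ms @ 3 + 904.523ms (3)
3. 1809.045ms @ 6 + 603.015ms (2)
4. 2412.06ms @ 8 + 1206.03ms (4)

note 3 onset = 6b = 1809.045ms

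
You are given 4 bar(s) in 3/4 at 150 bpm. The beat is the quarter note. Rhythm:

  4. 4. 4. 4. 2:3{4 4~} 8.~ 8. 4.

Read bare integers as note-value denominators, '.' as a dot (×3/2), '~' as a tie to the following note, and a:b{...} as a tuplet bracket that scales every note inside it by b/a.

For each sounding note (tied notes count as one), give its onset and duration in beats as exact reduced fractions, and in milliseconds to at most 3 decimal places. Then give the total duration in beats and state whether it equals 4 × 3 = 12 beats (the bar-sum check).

1) 0.0ms=0b +600.0ms=3/2b
2) 600.0ms=3/2b +600.0ms=3/2b
3) 1200.0ms=3b +600.0ms=3/2b
4) 1800.0ms=9/2b +600.0ms=3/2b
5) 2400.0ms=6b +600.0ms=3/2b
6) 3000.0ms=15/2b +1200.0ms=3b
7) 4200.0ms=21/2b +600.0ms=3/2b
Σ=12b of 12 (150bpm 3/4) — PASS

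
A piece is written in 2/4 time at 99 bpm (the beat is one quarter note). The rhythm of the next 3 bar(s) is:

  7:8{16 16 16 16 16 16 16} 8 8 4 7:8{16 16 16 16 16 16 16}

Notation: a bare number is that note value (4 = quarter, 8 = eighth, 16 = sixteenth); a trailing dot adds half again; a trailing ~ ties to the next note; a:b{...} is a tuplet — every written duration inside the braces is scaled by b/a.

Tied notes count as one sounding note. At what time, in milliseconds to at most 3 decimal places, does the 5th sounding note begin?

1. 0.0ms @ 0 + 173.16ms (2/7)
2. 173.16ms @ 2/7 + 173.16ms (2/7)
3. 346.32ms @ 4/7 + 173.16ms (2/7)
4. 519.481ms @ 6/7 + 173.16ms (2/7)
5. 692.641ms @ 8/7 + 173.16ms (2/7)
6. 865.801ms @ 10/7 + 173.16ms (2/7)
7. 1038.961ms @ 12/7 + 173.16ms (2/7)
8. 1212.121ms @ 2 + 303.03ms (1/2)
9. 1515.152ms @ 5/2 + 303.03ms (1/2)
10. 1818.182ms @ 3 + 606.061ms (1)
11. 2424.242ms @ 4 + 173.16ms (2/7)
12. 2597.403ms @ 30/7 + 173.16ms (2/7)
13. 2770.563ms @ 32/7 + 173.16ms (2/7)
14. 2943.723ms @ 34/7 + 173.16ms (2/7)
15. 3116.883ms @ 36/7 + 173.16ms (2/7)
16. 3290.043ms @ 38/7 + 173.16ms (2/7)
17. 3463.203ms @ 40/7 + 173.16ms (2/7)

note 5 onset = 8/7b = 692.641ms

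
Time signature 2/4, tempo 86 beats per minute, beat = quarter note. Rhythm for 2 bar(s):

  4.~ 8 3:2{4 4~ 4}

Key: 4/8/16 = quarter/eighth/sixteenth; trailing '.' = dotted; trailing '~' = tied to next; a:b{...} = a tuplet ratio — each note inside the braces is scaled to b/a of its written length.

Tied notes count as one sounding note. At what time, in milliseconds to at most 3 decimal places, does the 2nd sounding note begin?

1. 0.0ms @ 0 + 1395.349ms (2)
2. 1395.349ms @ 2 + 465.116ms (2/3)
3. 1860.465ms @ 8/3 + 930.233ms (4/3)

note 2 onset = 2b = 1395.349ms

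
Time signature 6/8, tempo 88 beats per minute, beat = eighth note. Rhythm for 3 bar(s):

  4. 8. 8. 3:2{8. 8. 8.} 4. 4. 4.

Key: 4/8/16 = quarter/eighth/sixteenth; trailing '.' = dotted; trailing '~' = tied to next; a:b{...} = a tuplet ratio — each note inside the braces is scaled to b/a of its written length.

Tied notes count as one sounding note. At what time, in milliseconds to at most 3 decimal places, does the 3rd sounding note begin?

1. 0.0ms @ 0 + 2045.455ms (3)
2. 2045.455ms @ 3 + 1022.727ms (3/2)
3. 3068.182ms @ 9/2 + 1022.727ms (3/2)
4. 4090.909ms @ 6 + 681.818ms (1)
5. 4772.727ms @ 7 + 681.818ms (1)
6. 5454.545ms @ 8 + 681.818ms (1)
7. 6136.364ms @ 9 + 2045.455ms (3)
8. 8181.818ms @ 12 + 2045.455ms (3)
9. 10227.273ms @ 15 + 2045.455ms (3)

note 3 onset = 9/2b = 3068.182ms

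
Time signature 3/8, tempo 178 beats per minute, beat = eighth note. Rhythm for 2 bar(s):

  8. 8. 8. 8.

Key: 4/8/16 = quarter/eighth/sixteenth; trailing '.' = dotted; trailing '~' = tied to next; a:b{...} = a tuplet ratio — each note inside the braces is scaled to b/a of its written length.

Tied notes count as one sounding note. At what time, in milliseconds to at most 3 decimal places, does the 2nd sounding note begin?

1. 0.0ms @ 0 + 505.618ms (3/2)
2. 505.618ms @ 3/2 + 505.618ms (3/2)
3. 1011.236ms @ 3 + 505.618ms (3/2)
4. 1516.854ms @ 9/2 + 505.618ms (3/2)

note 2 onset = 3/2b = 505.618ms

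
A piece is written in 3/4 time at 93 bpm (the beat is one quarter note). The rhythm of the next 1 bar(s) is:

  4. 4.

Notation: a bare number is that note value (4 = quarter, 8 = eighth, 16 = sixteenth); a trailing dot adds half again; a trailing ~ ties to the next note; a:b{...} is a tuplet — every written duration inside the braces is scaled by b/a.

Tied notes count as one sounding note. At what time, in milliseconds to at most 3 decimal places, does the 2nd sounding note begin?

1. 0.0ms @ 0 + 967.742ms (3/2)
2. 967.742ms @ 3/2 + 967.742ms (3/2)

note 2 onset = 3/2b = 967.742ms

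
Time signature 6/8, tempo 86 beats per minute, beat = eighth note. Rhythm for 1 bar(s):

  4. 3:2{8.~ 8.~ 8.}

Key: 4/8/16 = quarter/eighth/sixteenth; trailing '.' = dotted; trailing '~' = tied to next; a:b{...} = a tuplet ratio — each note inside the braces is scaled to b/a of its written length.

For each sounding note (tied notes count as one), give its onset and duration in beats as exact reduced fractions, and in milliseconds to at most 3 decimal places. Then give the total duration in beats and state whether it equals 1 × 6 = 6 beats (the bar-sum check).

1) 0.0ms=0b +2093.023ms=3b
2) 2093.023ms=3b +2093.023ms=3b
Σ=6b of 6 (86bpm 6/8) — PASS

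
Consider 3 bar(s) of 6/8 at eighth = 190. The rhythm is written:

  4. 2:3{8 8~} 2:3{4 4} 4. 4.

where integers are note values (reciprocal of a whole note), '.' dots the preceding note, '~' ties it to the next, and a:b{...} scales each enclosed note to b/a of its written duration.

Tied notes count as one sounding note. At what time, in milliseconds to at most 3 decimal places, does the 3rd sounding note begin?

note 3 onset = 9/2b = 1421.053ms

1. 0.0ms @ 0 + 947.368ms (3)
2. 947.368ms @ 3 + 473.684ms (3/2)
3. 1421.053ms @ 9/2 + 1421.053ms (9/2)
4. 2842.105ms @ 9 + 947.368ms (3)
5. 3789.474ms @ 12 + 947.368ms (3)
6. 4736.842ms @ 15 + 947.368ms (3)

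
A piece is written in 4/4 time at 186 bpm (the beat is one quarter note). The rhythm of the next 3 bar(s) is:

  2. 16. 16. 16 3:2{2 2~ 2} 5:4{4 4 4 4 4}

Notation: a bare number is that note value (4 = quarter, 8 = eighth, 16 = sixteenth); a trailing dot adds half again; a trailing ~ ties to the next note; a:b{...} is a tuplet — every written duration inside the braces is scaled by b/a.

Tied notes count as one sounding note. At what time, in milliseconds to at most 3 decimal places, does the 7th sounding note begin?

note 7 onset = 8b = 2580.645ms

1. 0.0ms @ 0 + 967.742ms (3)
2. 967.742ms @ 3 + 120.968ms (3/8)
3. 1088.71ms @ 27/8 + 120.968ms (3/8)
4. 1209.677ms @ 15/4 + 80.645ms (1/4)
5. 1290.323ms @ 4 + 430.108ms (4/3)
6. 1720.43ms @ 16/3 + 860.215ms (8/3)
7. 2580.645ms @ 8 + 258.065ms (4/5)
8. 2838.71ms @ 44/5 + 258.065ms (4/5)
9. 3096.774ms @ 48/5 + 258.065ms (4/5)
10. 3354.839ms @ 52/5 + 258.065ms (4/5)
11. 3612.903ms @ 56/5 + 258.065ms (4/5)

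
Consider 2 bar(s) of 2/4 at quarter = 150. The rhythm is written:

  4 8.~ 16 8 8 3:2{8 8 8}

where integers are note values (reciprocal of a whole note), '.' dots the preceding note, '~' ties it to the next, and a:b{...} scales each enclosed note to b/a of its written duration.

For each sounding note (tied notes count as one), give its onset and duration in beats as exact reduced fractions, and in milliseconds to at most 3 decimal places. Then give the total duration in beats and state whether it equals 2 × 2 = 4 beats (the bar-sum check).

1) 0.0ms=0b +400.0ms=1b
2) 400.0ms=1b +400.0ms=1b
3) 800.0ms=2b +200.0ms=1/2b
4) 1000.0ms=5/2b +200.0ms=1/2b
5) 1200.0ms=3b +133.333ms=1/3b
6) 1333.333ms=10/3b +133.333ms=1/3b
7) 1466.667ms=11/3b +133.333ms=1/3b
Σ=4b of 4 (150bpm 2/4) — PASS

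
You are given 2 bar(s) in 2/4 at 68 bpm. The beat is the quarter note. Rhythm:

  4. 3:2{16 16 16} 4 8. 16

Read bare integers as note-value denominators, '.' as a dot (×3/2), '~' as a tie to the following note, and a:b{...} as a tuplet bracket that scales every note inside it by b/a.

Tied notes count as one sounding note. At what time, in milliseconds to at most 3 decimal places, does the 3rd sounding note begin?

1. 0.0ms @ 0 + 1323.529ms (3/2)
2. 1323.529ms @ 3/2 + 147.059ms (1/6)
3. 1470.588ms @ 5/3 + 147.059ms (1/6)
4. 1617.647ms @ 11/6 + 147.059ms (1/6)
5. 1764.706ms @ 2 + 882.353ms (1)
6. 2647.059ms @ 3 + 661.765ms (3/4)
7. 3308.824ms @ 15/4 + 220.588ms (1/4)

note 3 onset = 5/3b = 1470.588ms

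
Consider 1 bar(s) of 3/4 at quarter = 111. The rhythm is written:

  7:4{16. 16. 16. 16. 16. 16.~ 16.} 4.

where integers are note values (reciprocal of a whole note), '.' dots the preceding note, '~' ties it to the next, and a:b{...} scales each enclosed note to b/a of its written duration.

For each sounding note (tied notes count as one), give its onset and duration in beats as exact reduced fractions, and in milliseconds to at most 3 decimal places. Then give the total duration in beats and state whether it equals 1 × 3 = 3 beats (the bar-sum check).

1) 0.0ms=0b +115.83ms=3/14b
2) 115.83ms=3/14b +115.83ms=3/14b
3) 231.66ms=3/7b +115.83ms=3/14b
4) 347.49ms=9/14b +115.83ms=3/14b
5) 463.32ms=6/7b +115.83ms=3/14b
6) 579.151ms=15/14b +231.66ms=3/7b
7) 810.811ms=3/2b +810.811ms=3/2b
Σ=3b of 3 (111bpm 3/4) — PASS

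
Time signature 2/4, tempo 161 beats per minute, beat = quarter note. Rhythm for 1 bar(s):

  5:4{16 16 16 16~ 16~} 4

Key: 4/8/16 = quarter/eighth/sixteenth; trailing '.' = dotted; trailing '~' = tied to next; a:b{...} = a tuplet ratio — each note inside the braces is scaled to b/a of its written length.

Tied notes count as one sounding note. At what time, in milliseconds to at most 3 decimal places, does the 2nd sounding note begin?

1. 0.0ms @ 0 + 74.534ms (1/5)
2. 74.534ms @ 1/5 + 74.534ms (1/5)
3. 149.068ms @ 2/5 + 74.534ms (1/5)
4. 223.602ms @ 3/5 + 521.739ms (7/5)

note 2 onset = 1/5b = 74.534ms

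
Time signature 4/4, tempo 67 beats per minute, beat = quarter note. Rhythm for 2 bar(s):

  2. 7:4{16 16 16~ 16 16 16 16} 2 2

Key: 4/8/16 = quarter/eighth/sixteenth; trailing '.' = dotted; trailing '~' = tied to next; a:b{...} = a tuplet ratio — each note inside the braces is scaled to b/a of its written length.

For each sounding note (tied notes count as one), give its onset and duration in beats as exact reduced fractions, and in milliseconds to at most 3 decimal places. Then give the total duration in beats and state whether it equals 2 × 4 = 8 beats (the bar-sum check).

1) 0.0ms=0b +2686.567ms=3b
2) 2686.567ms=3b +127.932ms=1/7b
3) 2814.499ms=22/7b +127.932ms=1/7b
4) 2942.431ms=23/7b +255.864ms=2/7b
5) 3198.294ms=25/7b +127.932ms=1/7b
6) 3326.226ms=26/7b +127.932ms=1/7b
7) 3454.158ms=27/7b +127.932ms=1/7b
8) 3582.09ms=4b +1791.045ms=2b
9) 5373.134ms=6b +1791.045ms=2b
Σ=8b of 8 (67bpm 4/4) — PASS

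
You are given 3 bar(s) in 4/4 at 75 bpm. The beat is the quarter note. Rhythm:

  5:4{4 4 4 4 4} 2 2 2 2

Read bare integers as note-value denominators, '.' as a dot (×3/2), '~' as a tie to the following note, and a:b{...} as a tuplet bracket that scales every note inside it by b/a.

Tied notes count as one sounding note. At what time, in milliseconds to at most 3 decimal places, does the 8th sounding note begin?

note 8 onset = 8b = 6400.0ms

1. 0.0ms @ 0 + 640.0ms (4/5)
2. 640.0ms @ 4/5 + 640.0ms (4/5)
3. 1280.0ms @ 8/5 + 640.0ms (4/5)
4. 1920.0ms @ 12/5 + 640.0ms (4/5)
5. 2560.0ms @ 16/5 + 640.0ms (4/5)
6. 3200.0ms @ 4 + 1600.0ms (2)
7. 4800.0ms @ 6 + 1600.0ms (2)
8. 6400.0ms @ 8 + 1600.0ms (2)
9. 8000.0ms @ 10 + 1600.0ms (2)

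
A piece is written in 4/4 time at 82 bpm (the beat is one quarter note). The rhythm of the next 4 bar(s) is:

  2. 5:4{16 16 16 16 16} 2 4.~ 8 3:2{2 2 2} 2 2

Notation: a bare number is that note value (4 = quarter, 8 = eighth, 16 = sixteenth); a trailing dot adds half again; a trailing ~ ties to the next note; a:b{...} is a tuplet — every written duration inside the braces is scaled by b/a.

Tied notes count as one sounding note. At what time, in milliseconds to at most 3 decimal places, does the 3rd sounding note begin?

note 3 onset = 16/5b = 2341.463ms

1. 0.0ms @ 0 + 2195.122ms (3)
2. 2195.122ms @ 3 + 146.341ms (1/5)
3. 2341.463ms @ 16/5 + 146.341ms (1/5)
4. 2487.805ms @ 17/5 + 146.341ms (1/5)
5. 2634.146ms @ 18/5 + 146.341ms (1/5)
6. 2780.488ms @ 19/5 + 146.341ms (1/5)
7. 2926.829ms @ 4 + 1463.415ms (2)
8. 4390.244ms @ 6 + 1463.415ms (2)
9. 5853.659ms @ 8 + 975.61ms (4/3)
10. 6829.268ms @ 28/3 + 975.61ms (4/3)
11. 7804.878ms @ 32/3 + 975.61ms (4/3)
12. 8780.488ms @ 12 + 1463.415ms (2)
13. 10243.902ms @ 14 + 1463.415ms (2)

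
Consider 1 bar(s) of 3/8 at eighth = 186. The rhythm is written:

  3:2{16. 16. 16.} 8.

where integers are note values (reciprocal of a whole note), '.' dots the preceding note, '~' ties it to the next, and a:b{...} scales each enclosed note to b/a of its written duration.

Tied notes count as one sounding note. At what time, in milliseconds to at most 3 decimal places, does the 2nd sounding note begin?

note 2 onset = 1/2b = 161.29ms

1. 0.0ms @ 0 + 161.29ms (1/2)
2. 161.29ms @ 1/2 + 161.29ms (1/2)
3. 322.581ms @ 1 + 161.29ms (1/2)
4. 483.871ms @ 3/2 + 483.871ms (3/2)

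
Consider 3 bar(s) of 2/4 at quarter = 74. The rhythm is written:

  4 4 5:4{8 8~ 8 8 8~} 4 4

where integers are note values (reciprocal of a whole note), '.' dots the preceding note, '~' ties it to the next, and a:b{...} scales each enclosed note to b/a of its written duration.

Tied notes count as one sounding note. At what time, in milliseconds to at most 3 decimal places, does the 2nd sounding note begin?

1. 0.0ms @ 0 + 810.811ms (1)
2. 810.811ms @ 1 + 810.811ms (1)
3. 1621.622ms @ 2 + 324.324ms (2/5)
4. 1945.946ms @ 12/5 + 648.649ms (4/5)
5. 2594.595ms @ 16/5 + 324.324ms (2/5)
6. 2918.919ms @ 18/5 + 1135.135ms (7/5)
7. 4054.054ms @ 5 + 810.811ms (1)

note 2 onset = 1b = 810.811ms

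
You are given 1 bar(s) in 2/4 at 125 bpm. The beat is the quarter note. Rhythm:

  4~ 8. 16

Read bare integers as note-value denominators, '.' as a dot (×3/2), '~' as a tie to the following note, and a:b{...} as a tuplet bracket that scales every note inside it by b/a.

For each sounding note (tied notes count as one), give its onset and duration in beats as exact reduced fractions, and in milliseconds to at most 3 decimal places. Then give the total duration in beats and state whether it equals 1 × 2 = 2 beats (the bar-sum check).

1) 0.0ms=0b +840.0ms=7/4b
2) 840.0ms=7/4b +120.0ms=1/4b
Σ=2b of 2 (125bpm 2/4) — PASS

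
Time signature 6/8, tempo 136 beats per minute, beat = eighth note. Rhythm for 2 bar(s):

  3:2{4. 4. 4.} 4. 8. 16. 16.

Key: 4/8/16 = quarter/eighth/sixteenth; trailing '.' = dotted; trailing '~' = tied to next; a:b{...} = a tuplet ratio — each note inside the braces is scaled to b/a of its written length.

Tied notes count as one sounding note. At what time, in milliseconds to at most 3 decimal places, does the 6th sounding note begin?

note 6 onset = 21/2b = 4632.353ms

1. 0.0ms @ 0 + 882.353ms (2)
2. 882.353ms @ 2 + 882.353ms (2)
3. 1764.706ms @ 4 + 882.353ms (2)
4. 2647.059ms @ 6 + 1323.529ms (3)
5. 3970.588ms @ 9 + 661.765ms (3/2)
6. 4632.353ms @ 21/2 + 330.882ms (3/4)
7. 4963.235ms @ 45/4 + 330.882ms (3/4)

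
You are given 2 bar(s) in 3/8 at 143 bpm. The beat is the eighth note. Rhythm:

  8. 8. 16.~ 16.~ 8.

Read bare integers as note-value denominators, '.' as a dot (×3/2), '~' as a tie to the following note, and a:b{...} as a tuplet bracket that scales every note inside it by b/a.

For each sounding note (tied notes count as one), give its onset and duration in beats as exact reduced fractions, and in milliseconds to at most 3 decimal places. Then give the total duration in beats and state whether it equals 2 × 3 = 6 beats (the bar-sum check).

1) 0.0ms=0b +629.371ms=3/2b
2) 629.371ms=3/2b +629.371ms=3/2b
3) 1258.741ms=3b +1258.741ms=3b
Σ=6b of 6 (143bpm 3/8) — PASS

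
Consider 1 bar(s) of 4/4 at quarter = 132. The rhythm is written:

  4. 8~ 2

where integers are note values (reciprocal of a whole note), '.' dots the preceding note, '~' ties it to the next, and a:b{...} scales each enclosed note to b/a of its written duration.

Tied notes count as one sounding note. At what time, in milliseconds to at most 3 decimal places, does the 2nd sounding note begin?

note 2 onset = 3/2b = 681.818ms

1. 0.0ms @ 0 + 681.818ms (3/2)
2. 681.818ms @ 3/2 + 1136.364ms (5/2)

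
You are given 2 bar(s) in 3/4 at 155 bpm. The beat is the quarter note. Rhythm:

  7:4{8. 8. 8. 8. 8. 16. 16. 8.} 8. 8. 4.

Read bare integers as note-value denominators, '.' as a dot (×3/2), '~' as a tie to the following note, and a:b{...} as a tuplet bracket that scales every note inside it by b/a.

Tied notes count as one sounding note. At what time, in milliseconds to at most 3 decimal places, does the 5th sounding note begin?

1. 0.0ms @ 0 + 165.899ms (3/7)
2. 165.899ms @ 3/7 + 165.899ms (3/7)
3. 331.797ms @ 6/7 + 165.899ms (3/7)
4. 497.696ms @ 9/7 + 165.899ms (3/7)
5. 663.594ms @ 12/7 + 165.899ms (3/7)
6. 829.493ms @ 15/7 + 82.949ms (3/14)
7. 912.442ms @ 33/14 + 82.949ms (3/14)
8. 995.392ms @ 18/7 + 165.899ms (3/7)
9. 1161.29ms @ 3 + 290.323ms (3/4)
10. 1451.613ms @ 15/4 + 290.323ms (3/4)
11. 1741.935ms @ 9/2 + 580.645ms (3/2)

note 5 onset = 12/7b = 663.594ms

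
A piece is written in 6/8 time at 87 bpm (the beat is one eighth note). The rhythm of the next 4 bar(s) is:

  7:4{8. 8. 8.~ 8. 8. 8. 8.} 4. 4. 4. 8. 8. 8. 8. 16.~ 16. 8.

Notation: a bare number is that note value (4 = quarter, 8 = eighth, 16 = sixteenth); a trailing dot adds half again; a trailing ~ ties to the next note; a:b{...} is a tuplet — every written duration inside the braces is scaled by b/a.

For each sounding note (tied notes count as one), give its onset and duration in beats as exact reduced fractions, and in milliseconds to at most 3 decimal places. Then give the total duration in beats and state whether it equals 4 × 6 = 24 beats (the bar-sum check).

1) 0.0ms=0b +591.133ms=6/7b
2) 591.133ms=6/7b +591.133ms=6/7b
3) 1182.266ms=12/7b +1182.266ms=12/7b
4) 2364.532ms=24/7b +591.133ms=6/7b
5) 2955.665ms=30/7b +591.133ms=6/7b
6) 3546.798ms=36/7b +591.133ms=6/7b
7) 4137.931ms=6b +2068.966ms=3b
8) 6206.897ms=9b +2068.966ms=3b
9) 8275.862ms=12b +2068.966ms=3b
10) 10344.828ms=15b +1034.483ms=3/2b
11) 11379.31ms=33/2b +1034.483ms=3/2b
12) 12413.793ms=18b +1034.483ms=3/2b
13) 13448.276ms=39/2b +1034.483ms=3/2b
14) 14482.759ms=21b +1034.483ms=3/2b
15) 15517.241ms=45/2b +1034.483ms=3/2b
Σ=24b of 24 (87bpm 6/8) — PASS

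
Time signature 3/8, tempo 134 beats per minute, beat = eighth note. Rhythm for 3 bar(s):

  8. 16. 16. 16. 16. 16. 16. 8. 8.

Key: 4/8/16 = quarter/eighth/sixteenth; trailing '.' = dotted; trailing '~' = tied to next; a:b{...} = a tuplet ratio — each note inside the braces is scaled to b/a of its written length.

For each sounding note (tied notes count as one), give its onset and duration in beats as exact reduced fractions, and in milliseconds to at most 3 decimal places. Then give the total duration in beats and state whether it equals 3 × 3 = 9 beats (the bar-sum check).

1) 0.0ms=0b +671.642ms=3/2b
2) 671.642ms=3/2b +335.821ms=3/4b
3) 1007.463ms=9/4b +335.821ms=3/4b
4) 1343.284ms=3b +335.821ms=3/4b
5) 1679.104ms=15/4b +335.821ms=3/4b
6) 2014.925ms=9/2b +335.821ms=3/4b
7) 2350.746ms=21/4b +335.821ms=3/4b
8) 2686.567ms=6b +671.642ms=3/2b
9) 3358.209ms=15/2b +671.642ms=3/2b
Σ=9b of 9 (134bpm 3/8) — PASS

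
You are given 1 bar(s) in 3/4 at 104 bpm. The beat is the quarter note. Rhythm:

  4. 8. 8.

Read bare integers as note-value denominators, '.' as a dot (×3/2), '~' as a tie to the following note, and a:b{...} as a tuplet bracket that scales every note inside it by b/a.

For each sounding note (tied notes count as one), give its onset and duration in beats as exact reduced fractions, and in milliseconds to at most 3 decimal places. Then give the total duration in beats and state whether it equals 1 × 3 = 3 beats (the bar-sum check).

1) 0.0ms=0b +865.385ms=3/2b
2) 865.385ms=3/2b +432.692ms=3/4b
3) 1298.077ms=9/4b +432.692ms=3/4b
Σ=3b of 3 (104bpm 3/4) — PASS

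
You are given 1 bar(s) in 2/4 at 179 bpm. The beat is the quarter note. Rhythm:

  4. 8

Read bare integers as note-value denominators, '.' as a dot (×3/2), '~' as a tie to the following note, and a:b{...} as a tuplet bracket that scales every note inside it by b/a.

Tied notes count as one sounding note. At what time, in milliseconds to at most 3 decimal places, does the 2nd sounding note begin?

note 2 onset = 3/2b = 502.793ms

1. 0.0ms @ 0 + 502.793ms (3/2)
2. 502.793ms @ 3/2 + 167.598ms (1/2)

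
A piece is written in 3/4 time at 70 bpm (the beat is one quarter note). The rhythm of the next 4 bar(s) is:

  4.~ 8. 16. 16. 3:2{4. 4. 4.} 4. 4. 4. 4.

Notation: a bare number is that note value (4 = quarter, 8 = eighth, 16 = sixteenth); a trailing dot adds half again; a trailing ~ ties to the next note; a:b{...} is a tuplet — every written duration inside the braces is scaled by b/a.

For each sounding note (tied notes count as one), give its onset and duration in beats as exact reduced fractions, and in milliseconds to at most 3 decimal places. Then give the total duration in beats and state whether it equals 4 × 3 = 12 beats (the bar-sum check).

1) 0.0ms=0b +1928.571ms=9/4b
2) 1928.571ms=9/4b +321.429ms=3/8b
3) 2250.0ms=21/8b +321.429ms=3/8b
4) 2571.429ms=3b +857.143ms=1b
5) 3428.571ms=4b +857.143ms=1b
6) 4285.714ms=5b +857.143ms=1b
7) 5142.857ms=6b +1285.714ms=3/2b
8) 6428.571ms=15/2b +1285.714ms=3/2b
9) 7714.286ms=9b +1285.714ms=3/2b
10) 9000.0ms=21/2b +1285.714ms=3/2b
Σ=12b of 12 (70bpm 3/4) — PASS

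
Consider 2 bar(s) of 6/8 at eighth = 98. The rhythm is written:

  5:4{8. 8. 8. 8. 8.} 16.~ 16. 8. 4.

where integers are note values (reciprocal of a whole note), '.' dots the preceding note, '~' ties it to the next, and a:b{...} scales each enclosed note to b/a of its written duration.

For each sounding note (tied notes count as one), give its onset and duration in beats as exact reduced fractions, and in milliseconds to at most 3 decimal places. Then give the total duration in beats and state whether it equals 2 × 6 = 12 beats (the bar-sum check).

1) 0.0ms=0b +734.694ms=6/5b
2) 734.694ms=6/5b +734.694ms=6/5b
3) 1469.388ms=12/5b +734.694ms=6/5b
4) 2204.082ms=18/5b +734.694ms=6/5b
5) 2938.776ms=24/5b +734.694ms=6/5b
6) 3673.469ms=6b +918.367ms=3/2b
7) 4591.837ms=15/2b +918.367ms=3/2b
8) 5510.204ms=9b +1836.735ms=3b
Σ=12b of 12 (98bpm 6/8) — PASS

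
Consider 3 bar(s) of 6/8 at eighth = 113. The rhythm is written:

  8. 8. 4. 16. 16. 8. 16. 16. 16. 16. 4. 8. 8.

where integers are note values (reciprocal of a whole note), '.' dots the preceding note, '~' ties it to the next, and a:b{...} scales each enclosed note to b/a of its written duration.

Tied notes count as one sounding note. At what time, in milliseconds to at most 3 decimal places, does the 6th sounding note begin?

1. 0.0ms @ 0 + 796.46ms (3/2)
2. 796.46ms @ 3/2 + 796.46ms (3/2)
3. 1592.92ms @ 3 + 1592.92ms (3)
4. 3185.841ms @ 6 + 398.23ms (3/4)
5. 3584.071ms @ 27/4 + 398.23ms (3/4)
6. 3982.301ms @ 15/2 + 796.46ms (3/2)
7. 4778.761ms @ 9 + 398.23ms (3/4)
8. 5176.991ms @ 39/4 + 398.23ms (3/4)
9. 5575.221ms @ 21/2 + 398.23ms (3/4)
10. 5973.451ms @ 45/4 + 398.23ms (3/4)
11. 6371.681ms @ 12 + 1592.92ms (3)
12. 7964.602ms @ 15 + 796.46ms (3/2)
13. 8761.062ms @ 33/2 + 796.46ms (3/2)

note 6 onset = 15/2b = 3982.301ms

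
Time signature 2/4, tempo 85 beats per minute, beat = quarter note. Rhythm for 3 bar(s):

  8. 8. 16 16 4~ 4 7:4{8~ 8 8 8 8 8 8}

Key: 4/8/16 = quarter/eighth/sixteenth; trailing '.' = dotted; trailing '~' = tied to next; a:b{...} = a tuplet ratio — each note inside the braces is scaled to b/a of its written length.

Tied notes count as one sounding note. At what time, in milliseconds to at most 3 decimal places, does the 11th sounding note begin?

1. 0.0ms @ 0 + 529.412ms (3/4)
2. 529.412ms @ 3/4 + 529.412ms (3/4)
3. 1058.824ms @ 3/2 + 176.471ms (1/4)
4. 1235.294ms @ 7/4 + 176.471ms (1/4)
5. 1411.765ms @ 2 + 1411.765ms (2)
6. 2823.529ms @ 4 + 403.361ms (4/7)
7. 3226.891ms @ 32/7 + 201.681ms (2/7)
8. 3428.571ms @ 34/7 + 201.681ms (2/7)
9. 3630.252ms @ 36/7 + 201.681ms (2/7)
10. 3831.933ms @ 38/7 + 201.681ms (2/7)
11. 4033.613ms @ 40/7 + 201.681ms (2/7)

note 11 onset = 40/7b = 4033.613ms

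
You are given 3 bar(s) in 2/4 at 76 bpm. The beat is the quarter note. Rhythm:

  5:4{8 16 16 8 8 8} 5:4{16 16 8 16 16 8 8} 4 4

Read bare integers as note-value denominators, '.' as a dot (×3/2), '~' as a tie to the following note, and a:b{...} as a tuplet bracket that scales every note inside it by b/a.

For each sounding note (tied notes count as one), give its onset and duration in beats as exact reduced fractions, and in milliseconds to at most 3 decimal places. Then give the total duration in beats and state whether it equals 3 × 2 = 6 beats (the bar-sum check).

1) 0.0ms=0b +315.789ms=2/5b
2) 315.789ms=2/5b +157.895ms=1/5b
3) 473.684ms=3/5b +157.895ms=1/5b
4) 631.579ms=4/5b +315.789ms=2/5b
5) 947.368ms=6/5b +315.789ms=2/5b
6) 1263.158ms=8/5b +315.789ms=2/5b
7) 1578.947ms=2b +157.895ms=1/5b
8) 1736.842ms=11/5b +157.895ms=1/5b
9) 1894.737ms=12/5b +315.789ms=2/5b
10) 2210.526ms=14/5b +157.895ms=1/5b
11) 2368.421ms=3b +157.895ms=1/5b
12) 2526.316ms=16/5b +315.789ms=2/5b
13) 2842.105ms=18/5b +315.789ms=2/5b
14) 3157.895ms=4b +789.474ms=1b
15) 3947.368ms=5b +789.474ms=1b
Σ=6b of 6 (76bpm 2/4) — PASS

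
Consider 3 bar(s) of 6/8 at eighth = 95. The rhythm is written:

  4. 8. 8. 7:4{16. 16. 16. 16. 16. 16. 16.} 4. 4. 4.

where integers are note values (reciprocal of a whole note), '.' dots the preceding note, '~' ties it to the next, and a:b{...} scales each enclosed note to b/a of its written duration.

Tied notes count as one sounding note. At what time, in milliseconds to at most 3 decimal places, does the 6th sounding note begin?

note 6 onset = 48/7b = 4330.827ms

1. 0.0ms @ 0 + 1894.737ms (3)
2. 1894.737ms @ 3 + 947.368ms (3/2)
3. 2842.105ms @ 9/2 + 947.368ms (3/2)
4. 3789.474ms @ 6 + 270.677ms (3/7)
5. 4060.15ms @ 45/7 + 270.677ms (3/7)
6. 4330.827ms @ 48/7 + 270.677ms (3/7)
7. 4601.504ms @ 51/7 + 270.677ms (3/7)
8. 4872.18ms @ 54/7 + 270.677ms (3/7)
9. 5142.857ms @ 57/7 + 270.677ms (3/7)
10. 5413.534ms @ 60/7 + 270.677ms (3/7)
11. 5684.211ms @ 9 + 1894.737ms (3)
12. 7578.947ms @ 12 + 1894.737ms (3)
13. 9473.684ms @ 15 + 1894.737ms (3)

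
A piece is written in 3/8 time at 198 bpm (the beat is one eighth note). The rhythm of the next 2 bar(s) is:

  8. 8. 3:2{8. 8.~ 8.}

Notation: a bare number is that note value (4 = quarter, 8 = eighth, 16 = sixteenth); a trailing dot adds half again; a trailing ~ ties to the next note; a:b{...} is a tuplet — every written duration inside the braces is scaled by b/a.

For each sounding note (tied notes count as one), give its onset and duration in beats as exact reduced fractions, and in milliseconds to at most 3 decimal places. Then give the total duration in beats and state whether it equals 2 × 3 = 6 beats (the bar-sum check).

1) 0.0ms=0b +454.545ms=3/2b
2) 454.545ms=3/2b +454.545ms=3/2b
3) 909.091ms=3b +303.03ms=1b
4) 1212.121ms=4b +606.061ms=2b
Σ=6b of 6 (198bpm 3/8) — PASS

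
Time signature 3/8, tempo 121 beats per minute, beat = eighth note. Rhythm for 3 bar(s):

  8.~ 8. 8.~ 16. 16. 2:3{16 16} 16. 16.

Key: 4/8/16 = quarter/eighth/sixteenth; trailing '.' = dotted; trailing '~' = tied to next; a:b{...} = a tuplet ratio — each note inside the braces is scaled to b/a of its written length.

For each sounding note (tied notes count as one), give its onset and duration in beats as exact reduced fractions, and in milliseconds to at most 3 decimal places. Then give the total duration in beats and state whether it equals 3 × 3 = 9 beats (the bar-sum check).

1) 0.0ms=0b +1487.603ms=3b
2) 1487.603ms=3b +1115.702ms=9/4b
3) 2603.306ms=21/4b +371.901ms=3/4b
4) 2975.207ms=6b +371.901ms=3/4b
5) 3347.107ms=27/4b +371.901ms=3/4b
6) 3719.008ms=15/2b +371.901ms=3/4b
7) 4090.909ms=33/4b +371.901ms=3/4b
Σ=9b of 9 (121bpm 3/8) — PASS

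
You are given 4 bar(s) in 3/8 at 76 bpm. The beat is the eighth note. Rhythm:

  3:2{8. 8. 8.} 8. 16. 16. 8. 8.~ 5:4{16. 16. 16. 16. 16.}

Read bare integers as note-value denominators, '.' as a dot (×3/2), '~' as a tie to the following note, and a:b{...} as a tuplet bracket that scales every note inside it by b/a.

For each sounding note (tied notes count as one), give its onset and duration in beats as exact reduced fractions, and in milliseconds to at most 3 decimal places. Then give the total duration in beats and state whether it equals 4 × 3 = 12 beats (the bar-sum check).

1) 0.0ms=0b +789.474ms=1b
2) 789.474ms=1b +789.474ms=1b
3) 1578.947ms=2b +789.474ms=1b
4) 2368.421ms=3b +1184.211ms=3/2b
5) 3552.632ms=9/2b +592.105ms=3/4b
6) 4144.737ms=21/4b +592.105ms=3/4b
7) 4736.842ms=6b +1184.211ms=3/2b
8) 5921.053ms=15/2b +1657.895ms=21/10b
9) 7578.947ms=48/5b +473.684ms=3/5b
10) 8052.632ms=51/5b +473.684ms=3/5b
11) 8526.316ms=54/5b +473.684ms=3/5b
12) 9000.0ms=57/5b +473.684ms=3/5b
Σ=12b of 12 (76bpm 3/8) — PASS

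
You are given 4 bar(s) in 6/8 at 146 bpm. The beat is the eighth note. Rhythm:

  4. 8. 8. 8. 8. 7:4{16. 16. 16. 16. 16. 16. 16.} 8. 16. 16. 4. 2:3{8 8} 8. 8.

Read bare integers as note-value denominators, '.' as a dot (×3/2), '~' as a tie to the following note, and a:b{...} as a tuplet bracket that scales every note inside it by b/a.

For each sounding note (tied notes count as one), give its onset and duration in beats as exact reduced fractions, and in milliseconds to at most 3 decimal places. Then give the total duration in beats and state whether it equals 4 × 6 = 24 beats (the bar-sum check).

1) 0.0ms=0b +1232.877ms=3b
2) 1232.877ms=3b +616.438ms=3/2b
3) 1849.315ms=9/2b +616.438ms=3/2b
4) 2465.753ms=6b +616.438ms=3/2b
5) 3082.192ms=15/2b +616.438ms=3/2b
6) 3698.63ms=9b +176.125ms=3/7b
7) 3874.755ms=66/7b +176.125ms=3/7b
8) 4050.881ms=69/7b +176.125ms=3/7b
9) 4227.006ms=72/7b +176.125ms=3/7b
10) 4403.131ms=75/7b +176.125ms=3/7b
11) 4579.256ms=78/7b +176.125ms=3/7b
12) 4755.382ms=81/7b +176.125ms=3/7b
13) 4931.507ms=12b +616.438ms=3/2b
14) 5547.945ms=27/2b +308.219ms=3/4b
15) 5856.164ms=57/4b +308.219ms=3/4b
16) 6164.384ms=15b +1232.877ms=3b
17) 7397.26ms=18b +616.438ms=3/2b
18) 8013.699ms=39/2b +616.438ms=3/2b
19) 8630.137ms=21b +616.438ms=3/2b
20) 9246.575ms=45/2b +616.438ms=3/2b
Σ=24b of 24 (146bpm 6/8) — PASS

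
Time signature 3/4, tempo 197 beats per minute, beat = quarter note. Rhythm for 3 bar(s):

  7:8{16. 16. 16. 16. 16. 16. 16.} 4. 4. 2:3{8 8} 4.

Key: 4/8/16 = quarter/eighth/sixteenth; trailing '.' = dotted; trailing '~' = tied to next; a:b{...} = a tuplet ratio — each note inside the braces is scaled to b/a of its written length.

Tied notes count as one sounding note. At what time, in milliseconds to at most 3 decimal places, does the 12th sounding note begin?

note 12 onset = 15/2b = 2284.264ms

1. 0.0ms @ 0 + 130.529ms (3/7)
2. 130.529ms @ 3/7 + 130.529ms (3/7)
3. 261.059ms @ 6/7 + 130.529ms (3/7)
4. 391.588ms @ 9/7 + 130.529ms (3/7)
5. 522.117ms @ 12/7 + 130.529ms (3/7)
6. 652.647ms @ 15/7 + 130.529ms (3/7)
7. 783.176ms @ 18/7 + 130.529ms (3/7)
8. 913.706ms @ 3 + 456.853ms (3/2)
9. 1370.558ms @ 9/2 + 456.853ms (3/2)
10. 1827.411ms @ 6 + 228.426ms (3/4)
11. 2055.838ms @ 27/4 + 228.426ms (3/4)
12. 2284.264ms @ 15/2 + 456.853ms (3/2)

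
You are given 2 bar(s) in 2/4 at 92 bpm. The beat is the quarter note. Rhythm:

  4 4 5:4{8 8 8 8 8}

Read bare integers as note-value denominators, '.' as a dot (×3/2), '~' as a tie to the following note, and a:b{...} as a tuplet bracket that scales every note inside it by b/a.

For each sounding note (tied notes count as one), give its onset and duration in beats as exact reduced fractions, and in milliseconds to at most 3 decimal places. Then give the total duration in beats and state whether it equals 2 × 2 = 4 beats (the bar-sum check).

1) 0.0ms=0b +652.174ms=1b
2) 652.174ms=1b +652.174ms=1b
3) 1304.348ms=2b +260.87ms=2/5b
4) 1565.217ms=12/5b +260.87ms=2/5b
5) 1826.087ms=14/5b +260.87ms=2/5b
6) 2086.957ms=16/5b +260.87ms=2/5b
7) 2347.826ms=18/5b +260.87ms=2/5b
Σ=4b of 4 (92bpm 2/4) — PASS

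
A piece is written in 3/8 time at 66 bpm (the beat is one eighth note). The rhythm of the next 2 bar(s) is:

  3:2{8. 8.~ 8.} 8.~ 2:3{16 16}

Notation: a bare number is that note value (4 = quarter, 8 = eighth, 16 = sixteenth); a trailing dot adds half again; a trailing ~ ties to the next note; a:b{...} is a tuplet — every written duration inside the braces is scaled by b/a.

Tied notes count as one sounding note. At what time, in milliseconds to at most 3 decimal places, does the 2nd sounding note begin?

1. 0.0ms @ 0 + 909.091ms (1)
2. 909.091ms @ 1 + 1818.182ms (2)
3. 2727.273ms @ 3 + 2045.455ms (9/4)
4. 4772.727ms @ 21/4 + 681.818ms (3/4)

note 2 onset = 1b = 909.091ms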